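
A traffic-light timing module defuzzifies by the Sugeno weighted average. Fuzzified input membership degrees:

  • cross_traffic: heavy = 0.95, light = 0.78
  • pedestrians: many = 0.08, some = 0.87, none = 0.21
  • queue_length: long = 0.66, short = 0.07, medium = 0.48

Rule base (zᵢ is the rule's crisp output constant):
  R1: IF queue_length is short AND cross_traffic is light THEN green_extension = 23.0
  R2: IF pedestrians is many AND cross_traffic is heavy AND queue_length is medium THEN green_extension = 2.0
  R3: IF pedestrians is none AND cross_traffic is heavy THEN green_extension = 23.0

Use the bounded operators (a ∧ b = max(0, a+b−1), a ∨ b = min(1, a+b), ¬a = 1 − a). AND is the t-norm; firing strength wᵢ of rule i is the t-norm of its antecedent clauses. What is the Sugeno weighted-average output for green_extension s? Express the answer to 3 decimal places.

R1 (z=23.0): short=0.07, light=0.78; AND[max(0, a+b−1)] → w = 0.00
R2 (z=2.0): many=0.08, heavy=0.95, medium=0.48; AND[max(0, a+b−1)] → w = 0.00
R3 (z=23.0): none=0.21, heavy=0.95; AND[max(0, a+b−1)] → w = 0.16
Weighted average = (0.00·23.0 + 0.00·2.0 + 0.16·23.0) / (0.00 + 0.00 + 0.16)
  = 3.6800 / 0.1600 = 23.000

23.000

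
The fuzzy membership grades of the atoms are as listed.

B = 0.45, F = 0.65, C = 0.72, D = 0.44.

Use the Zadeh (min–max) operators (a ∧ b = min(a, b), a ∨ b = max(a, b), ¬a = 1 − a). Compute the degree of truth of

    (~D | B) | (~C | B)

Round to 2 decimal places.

~D = 1 − 0.44 = 0.56
~D | B = max(a, b) on (0.56, 0.45) = 0.56
~C = 1 − 0.72 = 0.28
~C | B = max(a, b) on (0.28, 0.45) = 0.45
(~D | B) | (~C | B) = max(a, b) on (0.56, 0.45) = 0.56

0.56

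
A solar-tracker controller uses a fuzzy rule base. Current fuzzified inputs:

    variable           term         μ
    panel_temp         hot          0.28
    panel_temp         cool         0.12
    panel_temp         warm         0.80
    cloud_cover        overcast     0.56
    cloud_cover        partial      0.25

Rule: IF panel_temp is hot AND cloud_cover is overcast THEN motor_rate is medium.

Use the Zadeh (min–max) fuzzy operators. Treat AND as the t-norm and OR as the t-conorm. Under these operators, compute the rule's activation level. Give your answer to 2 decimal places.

0.28

firing strength: hot=0.28, overcast=0.56; AND[min(a, b)] → w = 0.28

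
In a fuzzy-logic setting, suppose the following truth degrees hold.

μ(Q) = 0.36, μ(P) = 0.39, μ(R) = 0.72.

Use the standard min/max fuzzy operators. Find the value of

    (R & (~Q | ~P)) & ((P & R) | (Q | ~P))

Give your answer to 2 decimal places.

~Q = 1 − 0.36 = 0.64
~P = 1 − 0.39 = 0.61
~Q | ~P = max(a, b) on (0.64, 0.61) = 0.64
R & (~Q | ~P) = min(a, b) on (0.72, 0.64) = 0.64
P & R = min(a, b) on (0.39, 0.72) = 0.39
~P = 1 − 0.39 = 0.61
Q | ~P = max(a, b) on (0.36, 0.61) = 0.61
(P & R) | (Q | ~P) = max(a, b) on (0.39, 0.61) = 0.61
(R & (~Q | ~P)) & ((P & R) | (Q | ~P)) = min(a, b) on (0.64, 0.61) = 0.61

0.61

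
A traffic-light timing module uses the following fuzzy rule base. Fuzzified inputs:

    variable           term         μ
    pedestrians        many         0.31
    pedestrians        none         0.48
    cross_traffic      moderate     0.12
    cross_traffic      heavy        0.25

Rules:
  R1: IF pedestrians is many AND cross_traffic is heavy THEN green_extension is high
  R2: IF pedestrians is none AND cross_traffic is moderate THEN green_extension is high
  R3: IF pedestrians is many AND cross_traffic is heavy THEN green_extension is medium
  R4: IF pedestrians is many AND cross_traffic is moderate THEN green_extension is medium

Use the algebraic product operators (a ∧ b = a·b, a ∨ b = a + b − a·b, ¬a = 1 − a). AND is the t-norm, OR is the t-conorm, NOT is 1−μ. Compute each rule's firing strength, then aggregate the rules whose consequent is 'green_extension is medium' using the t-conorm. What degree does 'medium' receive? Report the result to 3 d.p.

R1: many=0.31, heavy=0.25; AND[a·b] → w = 0.0775
R2: none=0.48, moderate=0.12; AND[a·b] → w = 0.0576
R3: many=0.31, heavy=0.25; AND[a·b] → w = 0.0775
R4: many=0.31, moderate=0.12; AND[a·b] → w = 0.0372
Rules with consequent 'medium': {R3, R4} → strengths 0.0775, 0.0372
Aggregate via t-conorm [a + b − a·b]: 0.1118

0.112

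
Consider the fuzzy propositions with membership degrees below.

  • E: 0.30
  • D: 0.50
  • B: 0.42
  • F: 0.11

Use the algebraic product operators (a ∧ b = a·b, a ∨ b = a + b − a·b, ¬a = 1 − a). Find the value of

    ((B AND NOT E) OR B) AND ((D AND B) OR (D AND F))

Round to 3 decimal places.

NOT E = 1 − 0.3000 = 0.7000
B AND NOT E = a·b on (0.4200, 0.7000) = 0.2940
(B AND NOT E) OR B = a + b − a·b on (0.2940, 0.4200) = 0.5905
D AND B = a·b on (0.5000, 0.4200) = 0.2100
D AND F = a·b on (0.5000, 0.1100) = 0.0550
(D AND B) OR (D AND F) = a + b − a·b on (0.2100, 0.0550) = 0.2535
((B AND NOT E) OR B) AND ((D AND B) OR (D AND F)) = a·b on (0.5905, 0.2535) = 0.1497

0.150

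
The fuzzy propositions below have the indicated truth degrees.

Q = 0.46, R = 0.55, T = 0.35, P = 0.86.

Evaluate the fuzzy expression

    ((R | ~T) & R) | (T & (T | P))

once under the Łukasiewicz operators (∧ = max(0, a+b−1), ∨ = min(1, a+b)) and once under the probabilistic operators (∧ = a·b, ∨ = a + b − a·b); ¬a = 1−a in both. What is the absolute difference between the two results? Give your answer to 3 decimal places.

Under Łukasiewicz:
  ~T = 1 − 0.35 = 0.65
  R | ~T = min(1, a+b) on (0.55, 0.65) = 1.00
  (R | ~T) & R = max(0, a+b−1) on (1.00, 0.55) = 0.55
  T | P = min(1, a+b) on (0.35, 0.86) = 1.00
  T & (T | P) = max(0, a+b−1) on (0.35, 1.00) = 0.35
  ((R | ~T) & R) | (T & (T | P)) = min(1, a+b) on (0.55, 0.35) = 0.90
  → value = 0.9000
Under probabilistic:
  ~T = 1 − 0.3500 = 0.6500
  R | ~T = a + b − a·b on (0.5500, 0.6500) = 0.8425
  (R | ~T) & R = a·b on (0.8425, 0.5500) = 0.4634
  T | P = a + b − a·b on (0.3500, 0.8600) = 0.9090
  T & (T | P) = a·b on (0.3500, 0.9090) = 0.3181
  ((R | ~T) & R) | (T & (T | P)) = a + b − a·b on (0.4634, 0.3181) = 0.6341
  → value = 0.6341
|0.9000 − 0.6341| = 0.266

0.266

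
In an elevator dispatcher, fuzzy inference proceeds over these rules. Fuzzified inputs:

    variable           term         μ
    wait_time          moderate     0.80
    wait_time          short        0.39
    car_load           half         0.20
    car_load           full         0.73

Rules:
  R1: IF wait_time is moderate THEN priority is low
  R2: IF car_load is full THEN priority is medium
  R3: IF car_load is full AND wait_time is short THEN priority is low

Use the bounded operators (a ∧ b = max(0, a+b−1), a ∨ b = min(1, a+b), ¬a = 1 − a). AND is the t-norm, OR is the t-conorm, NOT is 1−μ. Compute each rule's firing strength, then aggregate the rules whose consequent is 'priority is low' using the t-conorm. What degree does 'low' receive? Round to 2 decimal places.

0.92

R1: moderate=0.80 → w = 0.80
R2: full=0.73 → w = 0.73
R3: full=0.73, short=0.39; AND[max(0, a+b−1)] → w = 0.12
Rules with consequent 'low': {R1, R3} → strengths 0.80, 0.12
Aggregate via t-conorm [min(1, a+b)]: 0.92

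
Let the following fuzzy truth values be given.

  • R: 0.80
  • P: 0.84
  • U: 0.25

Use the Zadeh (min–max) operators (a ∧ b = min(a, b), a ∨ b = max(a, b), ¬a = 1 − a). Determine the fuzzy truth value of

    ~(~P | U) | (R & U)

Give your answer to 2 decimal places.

0.75

~P = 1 − 0.84 = 0.16
~P | U = max(a, b) on (0.16, 0.25) = 0.25
~(~P | U) = 1 − 0.25 = 0.75
R & U = min(a, b) on (0.80, 0.25) = 0.25
~(~P | U) | (R & U) = max(a, b) on (0.75, 0.25) = 0.75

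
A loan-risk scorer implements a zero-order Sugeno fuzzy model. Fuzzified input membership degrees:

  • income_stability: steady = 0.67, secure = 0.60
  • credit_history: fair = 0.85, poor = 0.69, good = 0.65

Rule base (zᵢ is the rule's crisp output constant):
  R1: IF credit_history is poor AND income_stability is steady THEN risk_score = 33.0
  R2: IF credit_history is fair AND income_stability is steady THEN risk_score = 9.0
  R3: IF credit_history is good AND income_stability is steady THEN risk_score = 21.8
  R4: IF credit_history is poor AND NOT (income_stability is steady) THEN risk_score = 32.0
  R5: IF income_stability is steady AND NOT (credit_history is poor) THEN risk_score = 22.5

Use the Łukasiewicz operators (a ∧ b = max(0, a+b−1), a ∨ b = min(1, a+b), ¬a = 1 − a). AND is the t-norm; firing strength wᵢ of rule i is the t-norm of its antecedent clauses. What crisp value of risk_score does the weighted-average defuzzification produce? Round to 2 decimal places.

R1 (z=33.0): poor=0.69, steady=0.67; AND[max(0, a+b−1)] → w = 0.36
R2 (z=9.0): fair=0.85, steady=0.67; AND[max(0, a+b−1)] → w = 0.52
R3 (z=21.8): good=0.65, steady=0.67; AND[max(0, a+b−1)] → w = 0.32
R4 (z=32.0): poor=0.69, ¬steady=1−0.67=0.33; AND[max(0, a+b−1)] → w = 0.02
R5 (z=22.5): steady=0.67, ¬poor=1−0.69=0.31; AND[max(0, a+b−1)] → w = 0.00
Weighted average = (0.36·33.0 + 0.52·9.0 + 0.32·21.8 + 0.02·32.0 + 0.00·22.5) / (0.36 + 0.52 + 0.32 + 0.02 + 0.00)
  = 24.1760 / 1.2200 = 19.82

19.82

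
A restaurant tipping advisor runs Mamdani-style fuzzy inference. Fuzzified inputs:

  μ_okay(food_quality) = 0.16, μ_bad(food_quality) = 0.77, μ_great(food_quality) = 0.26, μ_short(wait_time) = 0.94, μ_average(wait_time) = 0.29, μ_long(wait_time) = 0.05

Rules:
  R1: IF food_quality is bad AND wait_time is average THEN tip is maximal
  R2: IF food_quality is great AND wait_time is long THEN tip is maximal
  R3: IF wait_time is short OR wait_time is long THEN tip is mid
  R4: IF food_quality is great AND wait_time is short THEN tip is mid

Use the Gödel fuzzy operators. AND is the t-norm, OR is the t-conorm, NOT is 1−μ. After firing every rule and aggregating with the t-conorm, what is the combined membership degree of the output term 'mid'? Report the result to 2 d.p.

R1: bad=0.77, average=0.29; AND[min(a, b)] → w = 0.29
R2: great=0.26, long=0.05; AND[min(a, b)] → w = 0.05
R3: short=0.94, long=0.05; OR[max(a, b)] → w = 0.94
R4: great=0.26, short=0.94; AND[min(a, b)] → w = 0.26
Rules with consequent 'mid': {R3, R4} → strengths 0.94, 0.26
Aggregate via t-conorm [max(a, b)]: 0.94

0.94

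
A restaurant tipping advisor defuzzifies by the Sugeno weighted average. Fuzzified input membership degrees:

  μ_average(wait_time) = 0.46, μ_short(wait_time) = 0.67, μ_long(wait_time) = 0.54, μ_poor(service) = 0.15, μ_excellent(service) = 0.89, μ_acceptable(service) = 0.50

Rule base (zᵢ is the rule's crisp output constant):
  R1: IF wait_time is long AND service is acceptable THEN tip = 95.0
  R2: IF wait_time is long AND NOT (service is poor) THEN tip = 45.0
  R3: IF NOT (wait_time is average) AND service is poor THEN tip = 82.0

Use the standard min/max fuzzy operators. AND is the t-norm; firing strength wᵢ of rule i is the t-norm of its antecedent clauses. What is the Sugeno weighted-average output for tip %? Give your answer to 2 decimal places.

70.67

R1 (z=95.0): long=0.54, acceptable=0.50; AND[min(a, b)] → w = 0.50
R2 (z=45.0): long=0.54, ¬poor=1−0.15=0.85; AND[min(a, b)] → w = 0.54
R3 (z=82.0): ¬average=1−0.46=0.54, poor=0.15; AND[min(a, b)] → w = 0.15
Weighted average = (0.50·95.0 + 0.54·45.0 + 0.15·82.0) / (0.50 + 0.54 + 0.15)
  = 84.1000 / 1.1900 = 70.67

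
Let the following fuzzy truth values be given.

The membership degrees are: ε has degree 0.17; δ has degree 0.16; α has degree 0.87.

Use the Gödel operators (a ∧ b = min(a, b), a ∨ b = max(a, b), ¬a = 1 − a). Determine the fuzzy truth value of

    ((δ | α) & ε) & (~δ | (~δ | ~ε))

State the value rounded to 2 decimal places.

0.17

δ | α = max(a, b) on (0.16, 0.87) = 0.87
(δ | α) & ε = min(a, b) on (0.87, 0.17) = 0.17
~δ = 1 − 0.16 = 0.84
~δ = 1 − 0.16 = 0.84
~ε = 1 − 0.17 = 0.83
~δ | ~ε = max(a, b) on (0.84, 0.83) = 0.84
~δ | (~δ | ~ε) = max(a, b) on (0.84, 0.84) = 0.84
((δ | α) & ε) & (~δ | (~δ | ~ε)) = min(a, b) on (0.17, 0.84) = 0.17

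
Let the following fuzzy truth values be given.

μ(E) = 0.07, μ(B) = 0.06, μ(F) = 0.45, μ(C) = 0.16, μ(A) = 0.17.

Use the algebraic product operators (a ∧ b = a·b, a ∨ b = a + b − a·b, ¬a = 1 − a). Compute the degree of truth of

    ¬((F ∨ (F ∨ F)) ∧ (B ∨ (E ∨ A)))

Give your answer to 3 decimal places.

F ∨ F = a + b − a·b on (0.4500, 0.4500) = 0.6975
F ∨ (F ∨ F) = a + b − a·b on (0.4500, 0.6975) = 0.8336
E ∨ A = a + b − a·b on (0.0700, 0.1700) = 0.2281
B ∨ (E ∨ A) = a + b − a·b on (0.0600, 0.2281) = 0.2744
(F ∨ (F ∨ F)) ∧ (B ∨ (E ∨ A)) = a·b on (0.8336, 0.2744) = 0.2288
¬((F ∨ (F ∨ F)) ∧ (B ∨ (E ∨ A))) = 1 − 0.2288 = 0.7712

0.771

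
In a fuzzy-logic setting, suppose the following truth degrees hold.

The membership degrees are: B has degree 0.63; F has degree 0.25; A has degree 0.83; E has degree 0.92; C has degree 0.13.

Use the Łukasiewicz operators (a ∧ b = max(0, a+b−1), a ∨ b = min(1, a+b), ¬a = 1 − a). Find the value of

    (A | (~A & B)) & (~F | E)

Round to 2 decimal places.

0.83

~A = 1 − 0.83 = 0.17
~A & B = max(0, a+b−1) on (0.17, 0.63) = 0.00
A | (~A & B) = min(1, a+b) on (0.83, 0.00) = 0.83
~F = 1 − 0.25 = 0.75
~F | E = min(1, a+b) on (0.75, 0.92) = 1.00
(A | (~A & B)) & (~F | E) = max(0, a+b−1) on (0.83, 1.00) = 0.83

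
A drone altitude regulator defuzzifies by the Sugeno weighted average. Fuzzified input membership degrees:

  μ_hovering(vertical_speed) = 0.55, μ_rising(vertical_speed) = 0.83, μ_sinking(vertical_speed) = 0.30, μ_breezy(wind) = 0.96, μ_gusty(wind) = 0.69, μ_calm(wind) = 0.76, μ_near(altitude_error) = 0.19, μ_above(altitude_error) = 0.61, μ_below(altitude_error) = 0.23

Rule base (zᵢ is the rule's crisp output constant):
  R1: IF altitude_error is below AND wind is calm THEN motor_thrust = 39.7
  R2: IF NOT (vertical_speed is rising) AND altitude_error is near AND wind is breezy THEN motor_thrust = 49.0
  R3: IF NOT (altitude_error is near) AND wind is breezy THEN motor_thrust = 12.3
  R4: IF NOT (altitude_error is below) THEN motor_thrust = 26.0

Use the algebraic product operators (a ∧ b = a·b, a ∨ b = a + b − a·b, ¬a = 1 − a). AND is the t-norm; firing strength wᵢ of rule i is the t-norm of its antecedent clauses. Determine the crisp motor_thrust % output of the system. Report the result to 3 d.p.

21.697

R1 (z=39.7): below=0.23, calm=0.76; AND[a·b] → w = 0.1748
R2 (z=49.0): ¬rising=1−0.83=0.17, near=0.19, breezy=0.96; AND[a·b] → w = 0.0310
R3 (z=12.3): ¬near=1−0.19=0.81, breezy=0.96; AND[a·b] → w = 0.7776
R4 (z=26.0): ¬below=1−0.23=0.77 → w = 0.7700
Weighted average = (0.1748·39.7 + 0.0310·49.0 + 0.7776·12.3 + 0.7700·26.0) / (0.1748 + 0.0310 + 0.7776 + 0.7700)
  = 38.0434 / 1.7534 = 21.697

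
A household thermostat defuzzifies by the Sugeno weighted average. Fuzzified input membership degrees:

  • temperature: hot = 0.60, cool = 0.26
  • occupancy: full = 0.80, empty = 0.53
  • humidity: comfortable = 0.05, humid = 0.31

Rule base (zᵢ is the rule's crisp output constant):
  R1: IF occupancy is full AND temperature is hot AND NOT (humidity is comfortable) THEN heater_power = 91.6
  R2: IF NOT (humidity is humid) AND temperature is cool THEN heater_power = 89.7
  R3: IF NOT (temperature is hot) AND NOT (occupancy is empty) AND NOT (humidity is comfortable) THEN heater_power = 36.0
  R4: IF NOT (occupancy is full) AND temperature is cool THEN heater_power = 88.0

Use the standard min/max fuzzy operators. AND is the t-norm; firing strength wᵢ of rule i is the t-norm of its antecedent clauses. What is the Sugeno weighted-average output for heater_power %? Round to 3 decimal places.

75.536

R1 (z=91.6): full=0.80, hot=0.60, ¬comfortable=1−0.05=0.95; AND[min(a, b)] → w = 0.60
R2 (z=89.7): ¬humid=1−0.31=0.69, cool=0.26; AND[min(a, b)] → w = 0.26
R3 (z=36.0): ¬hot=1−0.60=0.40, ¬empty=1−0.53=0.47, ¬comfortable=1−0.05=0.95; AND[min(a, b)] → w = 0.40
R4 (z=88.0): ¬full=1−0.80=0.20, cool=0.26; AND[min(a, b)] → w = 0.20
Weighted average = (0.60·91.6 + 0.26·89.7 + 0.40·36.0 + 0.20·88.0) / (0.60 + 0.26 + 0.40 + 0.20)
  = 110.2820 / 1.4600 = 75.536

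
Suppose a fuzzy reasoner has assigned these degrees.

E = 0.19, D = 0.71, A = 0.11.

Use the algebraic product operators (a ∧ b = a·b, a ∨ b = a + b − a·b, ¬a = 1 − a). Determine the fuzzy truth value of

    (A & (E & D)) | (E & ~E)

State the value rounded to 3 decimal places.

E & D = a·b on (0.1900, 0.7100) = 0.1349
A & (E & D) = a·b on (0.1100, 0.1349) = 0.0148
~E = 1 − 0.1900 = 0.8100
E & ~E = a·b on (0.1900, 0.8100) = 0.1539
(A & (E & D)) | (E & ~E) = a + b − a·b on (0.0148, 0.1539) = 0.1665

0.166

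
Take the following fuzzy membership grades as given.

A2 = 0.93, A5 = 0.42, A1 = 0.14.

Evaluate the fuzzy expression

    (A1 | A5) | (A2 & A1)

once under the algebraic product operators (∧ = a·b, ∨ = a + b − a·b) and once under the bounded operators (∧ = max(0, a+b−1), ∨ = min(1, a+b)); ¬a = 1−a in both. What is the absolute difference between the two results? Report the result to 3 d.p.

Under algebraic product:
  A1 | A5 = a + b − a·b on (0.1400, 0.4200) = 0.5012
  A2 & A1 = a·b on (0.9300, 0.1400) = 0.1302
  (A1 | A5) | (A2 & A1) = a + b − a·b on (0.5012, 0.1302) = 0.5661
  → value = 0.5661
Under bounded:
  A1 | A5 = min(1, a+b) on (0.14, 0.42) = 0.56
  A2 & A1 = max(0, a+b−1) on (0.93, 0.14) = 0.07
  (A1 | A5) | (A2 & A1) = min(1, a+b) on (0.56, 0.07) = 0.63
  → value = 0.6300
|0.5661 − 0.6300| = 0.064

0.064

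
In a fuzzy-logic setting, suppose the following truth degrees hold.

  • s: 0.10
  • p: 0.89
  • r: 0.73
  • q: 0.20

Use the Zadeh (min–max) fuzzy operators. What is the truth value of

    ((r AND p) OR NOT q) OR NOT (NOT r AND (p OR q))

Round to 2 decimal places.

r AND p = min(a, b) on (0.73, 0.89) = 0.73
NOT q = 1 − 0.20 = 0.80
(r AND p) OR NOT q = max(a, b) on (0.73, 0.80) = 0.80
NOT r = 1 − 0.73 = 0.27
p OR q = max(a, b) on (0.89, 0.20) = 0.89
NOT r AND (p OR q) = min(a, b) on (0.27, 0.89) = 0.27
NOT (NOT r AND (p OR q)) = 1 − 0.27 = 0.73
((r AND p) OR NOT q) OR NOT (NOT r AND (p OR q)) = max(a, b) on (0.80, 0.73) = 0.80

0.80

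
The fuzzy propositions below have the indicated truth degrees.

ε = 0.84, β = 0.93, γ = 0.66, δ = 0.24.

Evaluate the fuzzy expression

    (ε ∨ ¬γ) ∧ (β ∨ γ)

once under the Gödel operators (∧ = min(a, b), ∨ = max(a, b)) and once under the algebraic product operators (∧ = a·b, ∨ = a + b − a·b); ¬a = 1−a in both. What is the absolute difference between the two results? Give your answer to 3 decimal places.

Under Gödel:
  ¬γ = 1 − 0.66 = 0.34
  ε ∨ ¬γ = max(a, b) on (0.84, 0.34) = 0.84
  β ∨ γ = max(a, b) on (0.93, 0.66) = 0.93
  (ε ∨ ¬γ) ∧ (β ∨ γ) = min(a, b) on (0.84, 0.93) = 0.84
  → value = 0.8400
Under algebraic product:
  ¬γ = 1 − 0.6600 = 0.3400
  ε ∨ ¬γ = a + b − a·b on (0.8400, 0.3400) = 0.8944
  β ∨ γ = a + b − a·b on (0.9300, 0.6600) = 0.9762
  (ε ∨ ¬γ) ∧ (β ∨ γ) = a·b on (0.8944, 0.9762) = 0.8731
  → value = 0.8731
|0.8400 − 0.8731| = 0.033

0.033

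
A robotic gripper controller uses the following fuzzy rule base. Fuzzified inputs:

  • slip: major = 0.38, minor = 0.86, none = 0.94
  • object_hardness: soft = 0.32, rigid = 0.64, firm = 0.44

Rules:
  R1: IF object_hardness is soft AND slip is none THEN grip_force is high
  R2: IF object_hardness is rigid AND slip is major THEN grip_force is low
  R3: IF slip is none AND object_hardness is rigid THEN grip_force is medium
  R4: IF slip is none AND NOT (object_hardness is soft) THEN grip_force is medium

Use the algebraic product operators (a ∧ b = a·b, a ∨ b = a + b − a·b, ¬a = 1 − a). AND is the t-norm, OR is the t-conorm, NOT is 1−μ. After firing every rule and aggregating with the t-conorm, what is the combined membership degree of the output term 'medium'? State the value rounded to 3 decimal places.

0.856

R1: soft=0.32, none=0.94; AND[a·b] → w = 0.3008
R2: rigid=0.64, major=0.38; AND[a·b] → w = 0.2432
R3: none=0.94, rigid=0.64; AND[a·b] → w = 0.6016
R4: none=0.94, ¬soft=1−0.32=0.68; AND[a·b] → w = 0.6392
Rules with consequent 'medium': {R3, R4} → strengths 0.6016, 0.6392
Aggregate via t-conorm [a + b − a·b]: 0.8563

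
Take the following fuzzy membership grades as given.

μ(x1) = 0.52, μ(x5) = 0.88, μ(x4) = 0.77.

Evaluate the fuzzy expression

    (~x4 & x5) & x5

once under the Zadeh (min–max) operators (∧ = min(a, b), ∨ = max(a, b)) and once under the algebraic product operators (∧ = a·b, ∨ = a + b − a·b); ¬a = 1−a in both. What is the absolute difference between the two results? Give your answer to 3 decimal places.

Under Zadeh (min–max):
  ~x4 = 1 − 0.77 = 0.23
  ~x4 & x5 = min(a, b) on (0.23, 0.88) = 0.23
  (~x4 & x5) & x5 = min(a, b) on (0.23, 0.88) = 0.23
  → value = 0.2300
Under algebraic product:
  ~x4 = 1 − 0.7700 = 0.2300
  ~x4 & x5 = a·b on (0.2300, 0.8800) = 0.2024
  (~x4 & x5) & x5 = a·b on (0.2024, 0.8800) = 0.1781
  → value = 0.1781
|0.2300 − 0.1781| = 0.052

0.052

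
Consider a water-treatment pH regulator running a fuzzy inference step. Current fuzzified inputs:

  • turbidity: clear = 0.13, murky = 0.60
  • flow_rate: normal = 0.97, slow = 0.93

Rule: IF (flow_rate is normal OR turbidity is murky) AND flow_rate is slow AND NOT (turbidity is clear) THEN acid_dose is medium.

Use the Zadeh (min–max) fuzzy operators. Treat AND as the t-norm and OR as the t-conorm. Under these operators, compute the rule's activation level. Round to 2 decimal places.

0.87

firing strength: (normal=0.97 OR murky=0.60) = 0.97; AND[min(a, b)] with slow=0.93, ¬clear=1−0.13=0.87 → w = 0.87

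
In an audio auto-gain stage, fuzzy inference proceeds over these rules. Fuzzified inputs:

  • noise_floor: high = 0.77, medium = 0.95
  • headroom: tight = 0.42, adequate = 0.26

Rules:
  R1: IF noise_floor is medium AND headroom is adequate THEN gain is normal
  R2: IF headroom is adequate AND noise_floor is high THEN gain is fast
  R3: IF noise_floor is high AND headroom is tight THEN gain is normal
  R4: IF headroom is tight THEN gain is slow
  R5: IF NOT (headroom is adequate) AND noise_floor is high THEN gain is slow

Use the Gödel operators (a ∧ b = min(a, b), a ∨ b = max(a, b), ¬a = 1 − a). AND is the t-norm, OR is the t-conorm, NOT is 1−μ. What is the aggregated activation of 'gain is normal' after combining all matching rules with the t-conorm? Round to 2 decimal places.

0.42

R1: medium=0.95, adequate=0.26; AND[min(a, b)] → w = 0.26
R2: adequate=0.26, high=0.77; AND[min(a, b)] → w = 0.26
R3: high=0.77, tight=0.42; AND[min(a, b)] → w = 0.42
R4: tight=0.42 → w = 0.42
R5: ¬adequate=1−0.26=0.74, high=0.77; AND[min(a, b)] → w = 0.74
Rules with consequent 'normal': {R1, R3} → strengths 0.26, 0.42
Aggregate via t-conorm [max(a, b)]: 0.42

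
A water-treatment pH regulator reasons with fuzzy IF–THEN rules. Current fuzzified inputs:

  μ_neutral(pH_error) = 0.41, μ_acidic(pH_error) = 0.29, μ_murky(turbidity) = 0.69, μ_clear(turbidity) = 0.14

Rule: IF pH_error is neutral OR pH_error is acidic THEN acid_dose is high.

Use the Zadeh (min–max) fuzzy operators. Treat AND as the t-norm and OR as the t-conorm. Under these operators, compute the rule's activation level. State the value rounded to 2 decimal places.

0.41

firing strength: neutral=0.41, acidic=0.29; OR[max(a, b)] → w = 0.41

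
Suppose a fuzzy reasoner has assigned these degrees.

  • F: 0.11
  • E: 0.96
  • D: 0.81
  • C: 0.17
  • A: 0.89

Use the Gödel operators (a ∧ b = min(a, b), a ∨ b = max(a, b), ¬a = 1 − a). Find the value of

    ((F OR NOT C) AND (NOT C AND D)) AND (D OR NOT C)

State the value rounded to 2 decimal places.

0.81

NOT C = 1 − 0.17 = 0.83
F OR NOT C = max(a, b) on (0.11, 0.83) = 0.83
NOT C = 1 − 0.17 = 0.83
NOT C AND D = min(a, b) on (0.83, 0.81) = 0.81
(F OR NOT C) AND (NOT C AND D) = min(a, b) on (0.83, 0.81) = 0.81
NOT C = 1 − 0.17 = 0.83
D OR NOT C = max(a, b) on (0.81, 0.83) = 0.83
((F OR NOT C) AND (NOT C AND D)) AND (D OR NOT C) = min(a, b) on (0.81, 0.83) = 0.81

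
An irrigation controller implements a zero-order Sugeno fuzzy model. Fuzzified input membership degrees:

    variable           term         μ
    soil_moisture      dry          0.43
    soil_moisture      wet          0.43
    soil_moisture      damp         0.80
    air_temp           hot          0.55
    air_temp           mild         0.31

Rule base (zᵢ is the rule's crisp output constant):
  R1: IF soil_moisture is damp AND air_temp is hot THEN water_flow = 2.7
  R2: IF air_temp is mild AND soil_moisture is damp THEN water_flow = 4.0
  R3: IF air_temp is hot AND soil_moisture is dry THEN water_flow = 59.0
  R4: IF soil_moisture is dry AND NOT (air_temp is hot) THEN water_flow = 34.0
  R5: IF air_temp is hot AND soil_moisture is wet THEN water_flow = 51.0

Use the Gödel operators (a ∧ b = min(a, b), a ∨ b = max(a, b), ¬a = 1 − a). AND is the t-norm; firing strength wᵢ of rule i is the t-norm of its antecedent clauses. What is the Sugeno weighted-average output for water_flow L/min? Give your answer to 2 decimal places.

30.07

R1 (z=2.7): damp=0.80, hot=0.55; AND[min(a, b)] → w = 0.55
R2 (z=4.0): mild=0.31, damp=0.80; AND[min(a, b)] → w = 0.31
R3 (z=59.0): hot=0.55, dry=0.43; AND[min(a, b)] → w = 0.43
R4 (z=34.0): dry=0.43, ¬hot=1−0.55=0.45; AND[min(a, b)] → w = 0.43
R5 (z=51.0): hot=0.55, wet=0.43; AND[min(a, b)] → w = 0.43
Weighted average = (0.55·2.7 + 0.31·4.0 + 0.43·59.0 + 0.43·34.0 + 0.43·51.0) / (0.55 + 0.31 + 0.43 + 0.43 + 0.43)
  = 64.6450 / 2.1500 = 30.07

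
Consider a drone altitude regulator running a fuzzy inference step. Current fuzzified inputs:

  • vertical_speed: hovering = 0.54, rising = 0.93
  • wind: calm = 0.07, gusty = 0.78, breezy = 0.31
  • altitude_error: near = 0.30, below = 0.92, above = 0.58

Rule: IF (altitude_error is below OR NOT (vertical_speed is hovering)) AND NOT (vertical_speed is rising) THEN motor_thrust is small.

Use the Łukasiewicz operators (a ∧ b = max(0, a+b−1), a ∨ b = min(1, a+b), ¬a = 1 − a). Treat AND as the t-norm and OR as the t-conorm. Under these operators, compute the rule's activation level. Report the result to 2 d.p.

0.07

firing strength: (below=0.92 OR ¬hovering=1−0.54=0.46) = 1.00; AND[max(0, a+b−1)] with ¬rising=1−0.93=0.07 → w = 0.07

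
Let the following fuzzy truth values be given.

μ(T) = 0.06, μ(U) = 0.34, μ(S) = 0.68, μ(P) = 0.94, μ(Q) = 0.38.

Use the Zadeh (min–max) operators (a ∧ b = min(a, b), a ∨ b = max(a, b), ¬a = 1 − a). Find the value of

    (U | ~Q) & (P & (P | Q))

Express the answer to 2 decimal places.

~Q = 1 − 0.38 = 0.62
U | ~Q = max(a, b) on (0.34, 0.62) = 0.62
P | Q = max(a, b) on (0.94, 0.38) = 0.94
P & (P | Q) = min(a, b) on (0.94, 0.94) = 0.94
(U | ~Q) & (P & (P | Q)) = min(a, b) on (0.62, 0.94) = 0.62

0.62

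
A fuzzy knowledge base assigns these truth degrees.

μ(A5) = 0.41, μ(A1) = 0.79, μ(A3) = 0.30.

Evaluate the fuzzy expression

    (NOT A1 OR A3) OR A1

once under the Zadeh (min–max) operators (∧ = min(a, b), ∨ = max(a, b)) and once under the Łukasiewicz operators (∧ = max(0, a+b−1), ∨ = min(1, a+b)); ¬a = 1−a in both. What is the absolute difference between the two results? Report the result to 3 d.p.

Under Zadeh (min–max):
  NOT A1 = 1 − 0.79 = 0.21
  NOT A1 OR A3 = max(a, b) on (0.21, 0.30) = 0.30
  (NOT A1 OR A3) OR A1 = max(a, b) on (0.30, 0.79) = 0.79
  → value = 0.7900
Under Łukasiewicz:
  NOT A1 = 1 − 0.79 = 0.21
  NOT A1 OR A3 = min(1, a+b) on (0.21, 0.30) = 0.51
  (NOT A1 OR A3) OR A1 = min(1, a+b) on (0.51, 0.79) = 1.00
  → value = 1.0000
|0.7900 − 1.0000| = 0.210

0.210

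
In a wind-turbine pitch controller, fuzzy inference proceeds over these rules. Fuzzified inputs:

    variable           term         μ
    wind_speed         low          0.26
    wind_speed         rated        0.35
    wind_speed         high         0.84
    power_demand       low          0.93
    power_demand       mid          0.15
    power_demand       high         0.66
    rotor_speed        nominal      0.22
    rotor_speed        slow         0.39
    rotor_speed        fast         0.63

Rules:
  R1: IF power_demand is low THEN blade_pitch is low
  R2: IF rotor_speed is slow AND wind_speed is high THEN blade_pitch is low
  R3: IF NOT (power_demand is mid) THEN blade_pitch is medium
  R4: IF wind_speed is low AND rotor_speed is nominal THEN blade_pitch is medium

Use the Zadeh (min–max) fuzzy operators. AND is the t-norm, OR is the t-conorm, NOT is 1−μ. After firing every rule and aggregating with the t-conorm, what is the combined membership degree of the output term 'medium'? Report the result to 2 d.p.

R1: low=0.93 → w = 0.93
R2: slow=0.39, high=0.84; AND[min(a, b)] → w = 0.39
R3: ¬mid=1−0.15=0.85 → w = 0.85
R4: low=0.26, nominal=0.22; AND[min(a, b)] → w = 0.22
Rules with consequent 'medium': {R3, R4} → strengths 0.85, 0.22
Aggregate via t-conorm [max(a, b)]: 0.85

0.85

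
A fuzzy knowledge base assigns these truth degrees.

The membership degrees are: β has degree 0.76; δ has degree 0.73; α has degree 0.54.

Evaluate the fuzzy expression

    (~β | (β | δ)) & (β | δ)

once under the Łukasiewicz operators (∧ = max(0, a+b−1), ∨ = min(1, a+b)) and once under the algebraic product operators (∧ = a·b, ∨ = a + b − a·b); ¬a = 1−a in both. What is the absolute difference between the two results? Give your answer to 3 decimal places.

0.111

Under Łukasiewicz:
  ~β = 1 − 0.76 = 0.24
  β | δ = min(1, a+b) on (0.76, 0.73) = 1.00
  ~β | (β | δ) = min(1, a+b) on (0.24, 1.00) = 1.00
  β | δ = min(1, a+b) on (0.76, 0.73) = 1.00
  (~β | (β | δ)) & (β | δ) = max(0, a+b−1) on (1.00, 1.00) = 1.00
  → value = 1.0000
Under algebraic product:
  ~β = 1 − 0.7600 = 0.2400
  β | δ = a + b − a·b on (0.7600, 0.7300) = 0.9352
  ~β | (β | δ) = a + b − a·b on (0.2400, 0.9352) = 0.9508
  β | δ = a + b − a·b on (0.7600, 0.7300) = 0.9352
  (~β | (β | δ)) & (β | δ) = a·b on (0.9508, 0.9352) = 0.8891
  → value = 0.8891
|1.0000 − 0.8891| = 0.111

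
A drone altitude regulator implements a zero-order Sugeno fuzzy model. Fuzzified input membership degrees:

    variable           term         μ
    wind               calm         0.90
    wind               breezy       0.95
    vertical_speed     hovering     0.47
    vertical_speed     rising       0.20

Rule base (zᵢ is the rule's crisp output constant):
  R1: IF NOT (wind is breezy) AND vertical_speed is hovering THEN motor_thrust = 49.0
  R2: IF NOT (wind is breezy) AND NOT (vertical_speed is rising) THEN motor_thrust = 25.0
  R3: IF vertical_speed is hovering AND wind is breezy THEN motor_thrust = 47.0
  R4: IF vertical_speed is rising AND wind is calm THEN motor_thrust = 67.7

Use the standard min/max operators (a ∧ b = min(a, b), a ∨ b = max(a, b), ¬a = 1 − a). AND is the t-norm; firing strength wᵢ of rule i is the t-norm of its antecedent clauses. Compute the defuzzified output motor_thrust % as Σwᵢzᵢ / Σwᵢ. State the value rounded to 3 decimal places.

R1 (z=49.0): ¬breezy=1−0.95=0.05, hovering=0.47; AND[min(a, b)] → w = 0.05
R2 (z=25.0): ¬breezy=1−0.95=0.05, ¬rising=1−0.20=0.80; AND[min(a, b)] → w = 0.05
R3 (z=47.0): hovering=0.47, breezy=0.95; AND[min(a, b)] → w = 0.47
R4 (z=67.7): rising=0.20, calm=0.90; AND[min(a, b)] → w = 0.20
Weighted average = (0.05·49.0 + 0.05·25.0 + 0.47·47.0 + 0.20·67.7) / (0.05 + 0.05 + 0.47 + 0.20)
  = 39.3300 / 0.7700 = 51.078

51.078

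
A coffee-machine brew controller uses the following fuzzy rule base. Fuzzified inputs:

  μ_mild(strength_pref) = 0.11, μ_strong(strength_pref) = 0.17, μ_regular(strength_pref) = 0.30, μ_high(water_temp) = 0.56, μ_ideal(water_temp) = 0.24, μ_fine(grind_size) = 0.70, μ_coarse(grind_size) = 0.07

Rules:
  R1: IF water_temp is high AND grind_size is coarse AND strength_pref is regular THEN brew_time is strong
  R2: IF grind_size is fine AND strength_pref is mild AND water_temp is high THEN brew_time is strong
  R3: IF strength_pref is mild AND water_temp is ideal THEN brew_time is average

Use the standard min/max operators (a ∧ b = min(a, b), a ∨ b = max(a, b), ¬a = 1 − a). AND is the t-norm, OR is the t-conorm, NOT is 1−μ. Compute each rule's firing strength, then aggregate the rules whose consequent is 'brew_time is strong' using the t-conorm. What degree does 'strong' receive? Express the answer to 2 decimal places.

R1: high=0.56, coarse=0.07, regular=0.30; AND[min(a, b)] → w = 0.07
R2: fine=0.70, mild=0.11, high=0.56; AND[min(a, b)] → w = 0.11
R3: mild=0.11, ideal=0.24; AND[min(a, b)] → w = 0.11
Rules with consequent 'strong': {R1, R2} → strengths 0.07, 0.11
Aggregate via t-conorm [max(a, b)]: 0.11

0.11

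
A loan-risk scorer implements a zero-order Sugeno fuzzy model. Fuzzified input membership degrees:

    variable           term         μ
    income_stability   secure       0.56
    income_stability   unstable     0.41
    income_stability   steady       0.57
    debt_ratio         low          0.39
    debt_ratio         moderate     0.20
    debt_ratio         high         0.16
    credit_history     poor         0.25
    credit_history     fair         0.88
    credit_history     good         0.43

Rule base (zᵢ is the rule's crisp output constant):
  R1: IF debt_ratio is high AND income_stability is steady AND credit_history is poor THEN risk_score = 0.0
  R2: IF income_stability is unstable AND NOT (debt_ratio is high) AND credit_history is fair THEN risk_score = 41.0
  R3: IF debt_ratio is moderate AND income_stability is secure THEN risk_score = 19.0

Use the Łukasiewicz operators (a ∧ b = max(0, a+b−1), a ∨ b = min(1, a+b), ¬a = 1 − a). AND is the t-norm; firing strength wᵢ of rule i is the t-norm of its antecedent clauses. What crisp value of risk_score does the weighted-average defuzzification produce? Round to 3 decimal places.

R1 (z=0.0): high=0.16, steady=0.57, poor=0.25; AND[max(0, a+b−1)] → w = 0.00
R2 (z=41.0): unstable=0.41, ¬high=1−0.16=0.84, fair=0.88; AND[max(0, a+b−1)] → w = 0.13
R3 (z=19.0): moderate=0.20, secure=0.56; AND[max(0, a+b−1)] → w = 0.00
Weighted average = (0.00·0.0 + 0.13·41.0 + 0.00·19.0) / (0.00 + 0.13 + 0.00)
  = 5.3300 / 0.1300 = 41.000

41.000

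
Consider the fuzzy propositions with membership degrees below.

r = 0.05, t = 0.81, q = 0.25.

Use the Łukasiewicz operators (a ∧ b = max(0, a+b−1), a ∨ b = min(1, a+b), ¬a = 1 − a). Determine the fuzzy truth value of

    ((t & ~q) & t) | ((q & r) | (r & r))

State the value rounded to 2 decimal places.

~q = 1 − 0.25 = 0.75
t & ~q = max(0, a+b−1) on (0.81, 0.75) = 0.56
(t & ~q) & t = max(0, a+b−1) on (0.56, 0.81) = 0.37
q & r = max(0, a+b−1) on (0.25, 0.05) = 0.00
r & r = max(0, a+b−1) on (0.05, 0.05) = 0.00
(q & r) | (r & r) = min(1, a+b) on (0.00, 0.00) = 0.00
((t & ~q) & t) | ((q & r) | (r & r)) = min(1, a+b) on (0.37, 0.00) = 0.37

0.37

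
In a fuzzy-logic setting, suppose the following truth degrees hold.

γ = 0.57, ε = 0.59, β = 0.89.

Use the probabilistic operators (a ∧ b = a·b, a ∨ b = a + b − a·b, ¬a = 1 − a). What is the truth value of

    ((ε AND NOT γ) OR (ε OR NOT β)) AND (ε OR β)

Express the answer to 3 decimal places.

NOT γ = 1 − 0.5700 = 0.4300
ε AND NOT γ = a·b on (0.5900, 0.4300) = 0.2537
NOT β = 1 − 0.8900 = 0.1100
ε OR NOT β = a + b − a·b on (0.5900, 0.1100) = 0.6351
(ε AND NOT γ) OR (ε OR NOT β) = a + b − a·b on (0.2537, 0.6351) = 0.7277
ε OR β = a + b − a·b on (0.5900, 0.8900) = 0.9549
((ε AND NOT γ) OR (ε OR NOT β)) AND (ε OR β) = a·b on (0.7277, 0.9549) = 0.6949

0.695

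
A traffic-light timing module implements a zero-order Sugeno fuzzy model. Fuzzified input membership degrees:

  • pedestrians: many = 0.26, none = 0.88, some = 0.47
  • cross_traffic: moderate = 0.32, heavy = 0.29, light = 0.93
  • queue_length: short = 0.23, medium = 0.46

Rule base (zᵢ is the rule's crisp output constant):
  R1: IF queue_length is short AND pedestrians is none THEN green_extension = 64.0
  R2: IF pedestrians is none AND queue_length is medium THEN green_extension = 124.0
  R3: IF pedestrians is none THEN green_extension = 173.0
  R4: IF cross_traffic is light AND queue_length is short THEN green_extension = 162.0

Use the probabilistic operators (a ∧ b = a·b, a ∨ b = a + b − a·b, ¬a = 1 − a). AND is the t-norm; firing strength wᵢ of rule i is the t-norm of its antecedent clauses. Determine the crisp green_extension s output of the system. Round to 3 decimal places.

R1 (z=64.0): short=0.23, none=0.88; AND[a·b] → w = 0.2024
R2 (z=124.0): none=0.88, medium=0.46; AND[a·b] → w = 0.4048
R3 (z=173.0): none=0.88 → w = 0.8800
R4 (z=162.0): light=0.93, short=0.23; AND[a·b] → w = 0.2139
Weighted average = (0.2024·64.0 + 0.4048·124.0 + 0.8800·173.0 + 0.2139·162.0) / (0.2024 + 0.4048 + 0.8800 + 0.2139)
  = 250.0406 / 1.7011 = 146.988

146.988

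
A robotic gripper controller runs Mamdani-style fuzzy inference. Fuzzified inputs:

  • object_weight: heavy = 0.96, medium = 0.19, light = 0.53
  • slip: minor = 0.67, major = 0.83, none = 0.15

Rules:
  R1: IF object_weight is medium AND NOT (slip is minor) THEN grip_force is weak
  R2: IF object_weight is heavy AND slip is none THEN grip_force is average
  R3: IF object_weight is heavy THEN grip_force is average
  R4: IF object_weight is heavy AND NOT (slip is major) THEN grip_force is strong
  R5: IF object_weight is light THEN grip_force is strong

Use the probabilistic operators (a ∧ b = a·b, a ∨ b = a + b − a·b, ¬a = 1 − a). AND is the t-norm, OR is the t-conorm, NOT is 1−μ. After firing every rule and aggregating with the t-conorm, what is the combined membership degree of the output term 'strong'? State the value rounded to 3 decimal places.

R1: medium=0.19, ¬minor=1−0.67=0.33; AND[a·b] → w = 0.0627
R2: heavy=0.96, none=0.15; AND[a·b] → w = 0.1440
R3: heavy=0.96 → w = 0.9600
R4: heavy=0.96, ¬major=1−0.83=0.17; AND[a·b] → w = 0.1632
R5: light=0.53 → w = 0.5300
Rules with consequent 'strong': {R4, R5} → strengths 0.1632, 0.5300
Aggregate via t-conorm [a + b − a·b]: 0.6067

0.607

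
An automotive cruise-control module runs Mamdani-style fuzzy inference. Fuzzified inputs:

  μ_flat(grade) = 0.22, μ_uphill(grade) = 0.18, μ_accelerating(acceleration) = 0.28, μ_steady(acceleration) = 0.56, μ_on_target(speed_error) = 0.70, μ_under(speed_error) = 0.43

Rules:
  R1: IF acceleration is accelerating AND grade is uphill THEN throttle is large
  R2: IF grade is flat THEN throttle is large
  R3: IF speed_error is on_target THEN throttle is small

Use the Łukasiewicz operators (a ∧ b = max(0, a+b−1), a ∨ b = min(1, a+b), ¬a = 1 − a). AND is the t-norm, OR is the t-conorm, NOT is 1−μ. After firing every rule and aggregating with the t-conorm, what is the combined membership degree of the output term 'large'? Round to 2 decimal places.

0.22

R1: accelerating=0.28, uphill=0.18; AND[max(0, a+b−1)] → w = 0.00
R2: flat=0.22 → w = 0.22
R3: on_target=0.70 → w = 0.70
Rules with consequent 'large': {R1, R2} → strengths 0.00, 0.22
Aggregate via t-conorm [min(1, a+b)]: 0.22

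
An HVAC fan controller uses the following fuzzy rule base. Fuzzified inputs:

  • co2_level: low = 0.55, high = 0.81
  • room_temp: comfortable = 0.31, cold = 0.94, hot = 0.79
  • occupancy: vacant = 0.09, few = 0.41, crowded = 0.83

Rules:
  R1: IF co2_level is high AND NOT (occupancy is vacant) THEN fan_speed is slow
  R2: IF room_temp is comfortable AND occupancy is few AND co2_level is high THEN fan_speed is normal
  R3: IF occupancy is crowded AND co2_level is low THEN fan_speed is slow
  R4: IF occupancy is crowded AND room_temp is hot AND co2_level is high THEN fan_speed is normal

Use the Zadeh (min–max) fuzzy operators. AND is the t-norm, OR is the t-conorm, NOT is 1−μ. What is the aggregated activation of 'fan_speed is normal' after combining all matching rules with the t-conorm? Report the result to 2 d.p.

R1: high=0.81, ¬vacant=1−0.09=0.91; AND[min(a, b)] → w = 0.81
R2: comfortable=0.31, few=0.41, high=0.81; AND[min(a, b)] → w = 0.31
R3: crowded=0.83, low=0.55; AND[min(a, b)] → w = 0.55
R4: crowded=0.83, hot=0.79, high=0.81; AND[min(a, b)] → w = 0.79
Rules with consequent 'normal': {R2, R4} → strengths 0.31, 0.79
Aggregate via t-conorm [max(a, b)]: 0.79

0.79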